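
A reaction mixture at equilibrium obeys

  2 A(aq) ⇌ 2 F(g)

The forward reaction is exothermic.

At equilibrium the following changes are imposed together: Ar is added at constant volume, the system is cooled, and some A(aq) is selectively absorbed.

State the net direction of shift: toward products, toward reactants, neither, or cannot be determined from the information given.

cannot be determined

At constant volume, adding an inert gas leaves every reacting species' partial pressure unchanged, so Q is unchanged — no shift from this change.
The forward reaction is exothermic. Lowering T favours the exothermic direction — shift to the right.
Removing A (aq), a reactant, drives the reaction to the left.
The individual effects push in opposite directions; without quantitative information the net direction cannot be determined.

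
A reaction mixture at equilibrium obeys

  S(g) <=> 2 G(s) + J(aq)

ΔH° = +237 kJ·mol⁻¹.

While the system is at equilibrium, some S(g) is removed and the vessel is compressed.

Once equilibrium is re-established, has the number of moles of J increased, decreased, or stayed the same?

cannot be determined

Removing S (g), a reactant, drives the reaction to the left.
Gas moles: reactants 1, products 0 (Δn_gas = -1). Compression shifts the system toward the side with fewer moles of gas — to the right.
The two effects oppose each other, so the net shift — and hence the change in J — cannot be determined from the given information.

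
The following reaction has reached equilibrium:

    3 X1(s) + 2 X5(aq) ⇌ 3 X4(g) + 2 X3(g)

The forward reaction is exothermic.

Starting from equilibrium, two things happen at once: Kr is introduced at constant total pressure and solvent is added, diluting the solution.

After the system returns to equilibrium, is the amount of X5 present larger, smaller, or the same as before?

Adding inert gas at constant total pressure expands the volume and lowers every reacting partial pressure. With Δn_gas = 5 − 0 = +5, Q moves away from K toward the side with fewer gas moles, so the system shifts toward the side with more gas moles — to the right.
Dilution lowers every aqueous concentration by the same factor. Δn_aq = 0 − 2 = -2, so the system shifts toward the side with more dissolved moles — to the left.
The two effects oppose each other, so the net shift — and hence the change in X5 — cannot be determined from the given information.

cannot be determined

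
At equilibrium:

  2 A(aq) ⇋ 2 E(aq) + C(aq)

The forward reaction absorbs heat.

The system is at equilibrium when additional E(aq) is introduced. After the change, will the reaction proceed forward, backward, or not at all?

left

Adding E (aq), a product, drives the reaction to the left.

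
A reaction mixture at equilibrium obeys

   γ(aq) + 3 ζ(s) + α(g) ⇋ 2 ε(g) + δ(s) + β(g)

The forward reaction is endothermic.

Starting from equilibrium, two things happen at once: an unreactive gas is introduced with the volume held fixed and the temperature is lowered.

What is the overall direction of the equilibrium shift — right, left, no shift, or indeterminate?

At constant volume, adding an inert gas leaves every reacting species' partial pressure unchanged, so Q is unchanged — no shift from this change.
The forward reaction is endothermic. Lowering T favours the exothermic direction — shift to the left.
Only the nonzero effect(s) matter; the net shift is to the left.

left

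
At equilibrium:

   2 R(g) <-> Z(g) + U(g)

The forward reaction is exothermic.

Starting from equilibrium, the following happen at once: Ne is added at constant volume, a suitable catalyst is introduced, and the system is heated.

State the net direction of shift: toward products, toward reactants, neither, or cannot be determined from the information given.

At constant volume, adding an inert gas leaves every reacting species' partial pressure unchanged, so Q is unchanged — no shift from this change.
A catalyst speeds both forward and reverse rates equally; it changes neither Q nor K — no shift from this change.
The forward reaction is exothermic. Raising T favours the endothermic direction — shift to the left.
Only the nonzero effect(s) matter; the net shift is to the left.

left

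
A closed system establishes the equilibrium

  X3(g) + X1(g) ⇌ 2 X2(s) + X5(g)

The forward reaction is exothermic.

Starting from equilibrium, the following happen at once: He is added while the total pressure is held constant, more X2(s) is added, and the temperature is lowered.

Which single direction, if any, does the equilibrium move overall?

Adding inert gas at constant total pressure expands the volume and lowers every reacting partial pressure. With Δn_gas = 1 − 2 = -1, Q moves away from K toward the side with fewer gas moles, so the system shifts toward the side with more gas moles — to the left.
X2 is a pure solid; its activity is 1 regardless of amount, so Q is unaffected — no shift from this change.
The forward reaction is exothermic. Lowering T favours the exothermic direction — shift to the right.
The individual effects push in opposite directions; without quantitative information the net direction cannot be determined.

cannot be determined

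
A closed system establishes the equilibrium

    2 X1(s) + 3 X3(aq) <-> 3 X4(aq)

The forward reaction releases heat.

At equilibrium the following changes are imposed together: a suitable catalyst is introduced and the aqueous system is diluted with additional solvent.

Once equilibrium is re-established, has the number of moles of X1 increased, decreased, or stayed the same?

unchanged

A catalyst speeds both forward and reverse rates equally; it changes neither Q nor K — no shift from this change.
Dilution scales every aqueous concentration by the same factor. Δn_aq = 3 − 3 = 0, so Q is unchanged — no shift.
No net shift occurs, so the amount of X1 is unchanged.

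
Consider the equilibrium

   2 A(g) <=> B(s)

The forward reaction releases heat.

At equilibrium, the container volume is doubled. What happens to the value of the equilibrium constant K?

The equilibrium constant depends only on temperature. This perturbation may move the position of equilibrium, but since T is unchanged, K itself is unchanged.

unchanged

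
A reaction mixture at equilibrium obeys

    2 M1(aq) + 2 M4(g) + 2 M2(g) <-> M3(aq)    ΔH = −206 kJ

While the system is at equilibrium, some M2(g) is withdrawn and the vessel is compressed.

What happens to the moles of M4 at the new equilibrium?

Removing M2 (g), a reactant, drives the reaction to the left.
Gas moles: reactants 4, products 0 (Δn_gas = -4). Compression shifts the system toward the side with fewer moles of gas — to the right.
The two effects oppose each other, so the net shift — and hence the change in M4 — cannot be determined from the given information.

cannot be determined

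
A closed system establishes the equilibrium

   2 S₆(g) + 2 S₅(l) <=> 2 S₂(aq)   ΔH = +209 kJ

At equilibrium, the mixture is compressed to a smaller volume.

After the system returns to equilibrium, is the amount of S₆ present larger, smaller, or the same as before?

Gas moles: reactants 2, products 0 (Δn_gas = -2). Compression shifts the system toward the side with fewer moles of gas — to the right.
The net shift is to the right. S₆ is a reactant, so its amount decreases.

decreases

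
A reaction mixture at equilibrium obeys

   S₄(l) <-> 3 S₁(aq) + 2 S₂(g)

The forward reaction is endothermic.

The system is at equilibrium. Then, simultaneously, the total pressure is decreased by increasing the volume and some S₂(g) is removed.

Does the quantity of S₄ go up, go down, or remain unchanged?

decreases

Gas moles: reactants 0, products 2 (Δn_gas = +2). Expansion shifts the system toward the side with more moles of gas — to the right.
Removing S₂ (g), a product, drives the reaction to the right.
The net shift is to the right. S₄ is a reactant, so its amount decreases.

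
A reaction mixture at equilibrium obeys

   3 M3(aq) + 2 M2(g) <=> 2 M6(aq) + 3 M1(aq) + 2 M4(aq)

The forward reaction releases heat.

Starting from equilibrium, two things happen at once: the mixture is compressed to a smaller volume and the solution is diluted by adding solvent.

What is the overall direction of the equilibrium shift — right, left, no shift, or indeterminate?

Gas moles: reactants 2, products 0 (Δn_gas = -2). Compression shifts the system toward the side with fewer moles of gas — to the right.
Dilution lowers every aqueous concentration by the same factor. Δn_aq = 7 − 3 = +4, so the system shifts toward the side with more dissolved moles — to the right.
All effects act in the same direction — net shift to the right.

right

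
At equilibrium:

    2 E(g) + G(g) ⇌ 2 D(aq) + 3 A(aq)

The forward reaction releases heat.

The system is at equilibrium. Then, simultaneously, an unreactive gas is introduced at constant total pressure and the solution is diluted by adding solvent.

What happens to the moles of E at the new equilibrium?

cannot be determined

Adding inert gas at constant total pressure expands the volume and lowers every reacting partial pressure. With Δn_gas = 0 − 3 = -3, Q moves away from K toward the side with fewer gas moles, so the system shifts toward the side with more gas moles — to the left.
Dilution lowers every aqueous concentration by the same factor. Δn_aq = 5 − 0 = +5, so the system shifts toward the side with more dissolved moles — to the right.
The two effects oppose each other, so the net shift — and hence the change in E — cannot be determined from the given information.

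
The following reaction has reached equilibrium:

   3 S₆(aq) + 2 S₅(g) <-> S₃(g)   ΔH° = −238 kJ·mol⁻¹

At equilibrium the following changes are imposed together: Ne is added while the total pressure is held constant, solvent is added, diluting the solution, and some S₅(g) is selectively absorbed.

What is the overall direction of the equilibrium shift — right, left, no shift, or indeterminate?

Adding inert gas at constant total pressure expands the volume and lowers every reacting partial pressure. With Δn_gas = 1 − 2 = -1, Q moves away from K toward the side with fewer gas moles, so the system shifts toward the side with more gas moles — to the left.
Dilution lowers every aqueous concentration by the same factor. Δn_aq = 0 − 3 = -3, so the system shifts toward the side with more dissolved moles — to the left.
Removing S₅ (g), a reactant, drives the reaction to the left.
All effects act in the same direction — net shift to the left.

left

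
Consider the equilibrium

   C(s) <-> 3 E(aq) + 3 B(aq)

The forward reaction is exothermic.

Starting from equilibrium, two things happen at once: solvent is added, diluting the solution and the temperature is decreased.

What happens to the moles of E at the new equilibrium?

increases

Dilution lowers every aqueous concentration by the same factor. Δn_aq = 6 − 0 = +6, so the system shifts toward the side with more dissolved moles — to the right.
The forward reaction is exothermic. Lowering T favours the exothermic direction — shift to the right.
The net shift is to the right. E is a product, so its amount increases.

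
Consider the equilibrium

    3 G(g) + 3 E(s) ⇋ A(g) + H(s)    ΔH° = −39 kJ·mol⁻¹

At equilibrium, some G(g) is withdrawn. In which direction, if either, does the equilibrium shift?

left

Removing G (g), a reactant, drives the reaction to the left.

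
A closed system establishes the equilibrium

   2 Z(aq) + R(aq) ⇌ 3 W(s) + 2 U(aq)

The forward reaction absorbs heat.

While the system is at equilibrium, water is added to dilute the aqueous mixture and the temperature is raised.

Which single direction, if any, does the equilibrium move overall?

cannot be determined

Dilution lowers every aqueous concentration by the same factor. Δn_aq = 2 − 3 = -1, so the system shifts toward the side with more dissolved moles — to the left.
The forward reaction is endothermic. Raising T favours the endothermic direction — shift to the right.
The individual effects push in opposite directions; without quantitative information the net direction cannot be determined.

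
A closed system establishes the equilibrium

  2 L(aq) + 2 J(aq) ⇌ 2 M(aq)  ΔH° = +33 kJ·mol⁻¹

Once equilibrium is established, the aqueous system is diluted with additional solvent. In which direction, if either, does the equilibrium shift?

Dilution lowers every aqueous concentration by the same factor. Δn_aq = 2 − 4 = -2, so the system shifts toward the side with more dissolved moles — to the left.

left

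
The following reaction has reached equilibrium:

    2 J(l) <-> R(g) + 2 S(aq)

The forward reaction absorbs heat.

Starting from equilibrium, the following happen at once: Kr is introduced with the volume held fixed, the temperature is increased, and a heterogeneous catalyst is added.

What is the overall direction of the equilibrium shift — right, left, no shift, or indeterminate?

At constant volume, adding an inert gas leaves every reacting species' partial pressure unchanged, so Q is unchanged — no shift from this change.
The forward reaction is endothermic. Raising T favours the endothermic direction — shift to the right.
A catalyst speeds both forward and reverse rates equally; it changes neither Q nor K — no shift from this change.
Only the nonzero effect(s) matter; the net shift is to the right.

right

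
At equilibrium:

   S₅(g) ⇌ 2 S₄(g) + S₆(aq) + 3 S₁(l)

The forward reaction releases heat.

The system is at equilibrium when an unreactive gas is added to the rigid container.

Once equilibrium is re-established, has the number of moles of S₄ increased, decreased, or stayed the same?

unchanged

At constant volume, adding an inert gas leaves every reacting species' partial pressure unchanged, so Q is unchanged — no shift from this change.
No net shift occurs, so the amount of S₄ is unchanged.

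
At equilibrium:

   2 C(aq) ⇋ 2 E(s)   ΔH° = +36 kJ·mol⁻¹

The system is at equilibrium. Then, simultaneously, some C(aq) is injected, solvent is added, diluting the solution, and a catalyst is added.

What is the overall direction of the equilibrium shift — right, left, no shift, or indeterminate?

Adding C (aq), a reactant, drives the reaction to the right.
Dilution lowers every aqueous concentration by the same factor. Δn_aq = 0 − 2 = -2, so the system shifts toward the side with more dissolved moles — to the left.
A catalyst speeds both forward and reverse rates equally; it changes neither Q nor K — no shift from this change.
The individual effects push in opposite directions; without quantitative information the net direction cannot be determined.

cannot be determined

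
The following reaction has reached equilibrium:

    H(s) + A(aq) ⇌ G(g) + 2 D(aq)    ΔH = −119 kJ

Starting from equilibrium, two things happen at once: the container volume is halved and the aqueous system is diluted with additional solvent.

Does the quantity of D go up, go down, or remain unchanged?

Gas moles: reactants 0, products 1 (Δn_gas = +1). Compression shifts the system toward the side with fewer moles of gas — to the left.
Dilution lowers every aqueous concentration by the same factor. Δn_aq = 2 − 1 = +1, so the system shifts toward the side with more dissolved moles — to the right.
The two effects oppose each other, so the net shift — and hence the change in D — cannot be determined from the given information.

cannot be determined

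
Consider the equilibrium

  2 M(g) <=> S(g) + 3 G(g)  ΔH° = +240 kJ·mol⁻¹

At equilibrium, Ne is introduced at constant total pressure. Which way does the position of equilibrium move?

right

Adding inert gas at constant total pressure expands the volume and lowers every reacting partial pressure. With Δn_gas = 4 − 2 = +2, Q moves away from K toward the side with fewer gas moles, so the system shifts toward the side with more gas moles — to the right.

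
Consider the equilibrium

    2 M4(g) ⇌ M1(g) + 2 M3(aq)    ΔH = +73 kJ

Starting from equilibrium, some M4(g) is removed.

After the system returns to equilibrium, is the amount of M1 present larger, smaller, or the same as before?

Removing M4 (g), a reactant, drives the reaction to the left.
The net shift is to the left. M1 is a product, so its amount decreases.

decreases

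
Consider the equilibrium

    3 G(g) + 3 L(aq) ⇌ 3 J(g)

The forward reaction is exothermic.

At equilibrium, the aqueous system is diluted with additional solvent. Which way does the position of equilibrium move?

left

Dilution lowers every aqueous concentration by the same factor. Δn_aq = 0 − 3 = -3, so the system shifts toward the side with more dissolved moles — to the left.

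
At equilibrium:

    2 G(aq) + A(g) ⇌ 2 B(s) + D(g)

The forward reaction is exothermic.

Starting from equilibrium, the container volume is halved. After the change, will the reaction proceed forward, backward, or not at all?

no shift

Gas moles: reactants 1, products 1. Δn_gas = 0, so a volume change leaves Q equal to K — no shift from this change.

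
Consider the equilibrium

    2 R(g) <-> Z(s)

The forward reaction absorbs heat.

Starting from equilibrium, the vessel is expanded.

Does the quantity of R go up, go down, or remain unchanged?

Gas moles: reactants 2, products 0 (Δn_gas = -2). Expansion shifts the system toward the side with more moles of gas — to the left.
The net shift is to the left. R is a reactant, so its amount increases.

increases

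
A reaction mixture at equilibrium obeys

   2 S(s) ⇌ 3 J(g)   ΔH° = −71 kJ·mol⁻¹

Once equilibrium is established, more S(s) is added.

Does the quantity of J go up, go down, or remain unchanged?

unchanged

S is a pure solid; its activity is 1 regardless of amount, so Q is unaffected — no shift from this change.
No net shift occurs, so the amount of J is unchanged.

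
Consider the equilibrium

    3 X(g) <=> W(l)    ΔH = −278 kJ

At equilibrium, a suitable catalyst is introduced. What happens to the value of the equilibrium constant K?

The equilibrium constant depends only on temperature. This perturbation changes neither the position of equilibrium nor K.

unchanged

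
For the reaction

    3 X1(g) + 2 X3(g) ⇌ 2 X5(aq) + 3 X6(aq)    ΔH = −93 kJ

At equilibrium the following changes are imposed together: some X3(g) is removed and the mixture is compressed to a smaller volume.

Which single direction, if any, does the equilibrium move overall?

cannot be determined

Removing X3 (g), a reactant, drives the reaction to the left.
Gas moles: reactants 5, products 0 (Δn_gas = -5). Compression shifts the system toward the side with fewer moles of gas — to the right.
The individual effects push in opposite directions; without quantitative information the net direction cannot be determined.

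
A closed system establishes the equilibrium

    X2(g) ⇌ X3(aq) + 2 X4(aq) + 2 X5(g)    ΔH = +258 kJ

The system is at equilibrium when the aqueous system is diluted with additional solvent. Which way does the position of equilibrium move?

right

Dilution lowers every aqueous concentration by the same factor. Δn_aq = 3 − 0 = +3, so the system shifts toward the side with more dissolved moles — to the right.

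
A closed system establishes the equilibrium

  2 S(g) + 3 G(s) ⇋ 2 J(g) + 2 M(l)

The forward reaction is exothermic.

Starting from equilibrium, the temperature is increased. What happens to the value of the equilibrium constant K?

decreases

K depends on temperature via the van 't Hoff relation. The forward reaction is exothermic, so raising T decreases K.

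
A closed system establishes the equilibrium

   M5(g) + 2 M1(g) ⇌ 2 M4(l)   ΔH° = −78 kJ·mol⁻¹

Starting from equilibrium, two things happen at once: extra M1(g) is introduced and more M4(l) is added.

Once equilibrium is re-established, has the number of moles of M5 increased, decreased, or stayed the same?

Adding M1 (g), a reactant, drives the reaction to the right.
M4 is a pure liquid; its activity is 1 regardless of amount, so Q is unaffected — no shift from this change.
The net shift is to the right. M5 is a reactant, so its amount decreases.

decreases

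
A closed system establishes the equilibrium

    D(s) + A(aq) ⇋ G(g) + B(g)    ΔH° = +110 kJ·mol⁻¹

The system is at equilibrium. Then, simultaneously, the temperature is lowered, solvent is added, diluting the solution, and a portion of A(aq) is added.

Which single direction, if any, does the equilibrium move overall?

The forward reaction is endothermic. Lowering T favours the exothermic direction — shift to the left.
Dilution lowers every aqueous concentration by the same factor. Δn_aq = 0 − 1 = -1, so the system shifts toward the side with more dissolved moles — to the left.
Adding A (aq), a reactant, drives the reaction to the right.
The individual effects push in opposite directions; without quantitative information the net direction cannot be determined.

cannot be determined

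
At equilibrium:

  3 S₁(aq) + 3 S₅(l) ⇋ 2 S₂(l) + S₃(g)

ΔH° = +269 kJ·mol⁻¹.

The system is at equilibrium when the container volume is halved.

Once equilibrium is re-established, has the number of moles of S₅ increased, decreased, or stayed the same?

increases

Gas moles: reactants 0, products 1 (Δn_gas = +1). Compression shifts the system toward the side with fewer moles of gas — to the left.
The net shift is to the left. S₅ is a reactant, so its amount increases.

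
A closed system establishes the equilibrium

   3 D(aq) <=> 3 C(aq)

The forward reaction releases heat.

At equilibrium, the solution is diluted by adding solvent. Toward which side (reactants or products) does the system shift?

no shift

Dilution scales every aqueous concentration by the same factor. Δn_aq = 3 − 3 = 0, so Q is unchanged — no shift.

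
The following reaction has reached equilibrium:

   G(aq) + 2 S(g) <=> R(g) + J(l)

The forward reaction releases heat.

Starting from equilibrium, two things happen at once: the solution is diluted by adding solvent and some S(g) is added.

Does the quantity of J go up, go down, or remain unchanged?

Dilution lowers every aqueous concentration by the same factor. Δn_aq = 0 − 1 = -1, so the system shifts toward the side with more dissolved moles — to the left.
Adding S (g), a reactant, drives the reaction to the right.
The two effects oppose each other, so the net shift — and hence the change in J — cannot be determined from the given information.

cannot be determined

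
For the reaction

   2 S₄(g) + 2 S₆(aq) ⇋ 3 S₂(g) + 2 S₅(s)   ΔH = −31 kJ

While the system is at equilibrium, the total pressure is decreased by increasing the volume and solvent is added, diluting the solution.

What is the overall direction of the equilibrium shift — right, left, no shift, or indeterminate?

Gas moles: reactants 2, products 3 (Δn_gas = +1). Expansion shifts the system toward the side with more moles of gas — to the right.
Dilution lowers every aqueous concentration by the same factor. Δn_aq = 0 − 2 = -2, so the system shifts toward the side with more dissolved moles — to the left.
The individual effects push in opposite directions; without quantitative information the net direction cannot be determined.

cannot be determined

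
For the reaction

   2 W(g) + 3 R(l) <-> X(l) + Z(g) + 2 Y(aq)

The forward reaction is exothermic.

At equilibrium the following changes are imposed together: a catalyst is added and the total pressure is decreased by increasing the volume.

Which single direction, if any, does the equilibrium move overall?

left

A catalyst speeds both forward and reverse rates equally; it changes neither Q nor K — no shift from this change.
Gas moles: reactants 2, products 1 (Δn_gas = -1). Expansion shifts the system toward the side with more moles of gas — to the left.
Only the nonzero effect(s) matter; the net shift is to the left.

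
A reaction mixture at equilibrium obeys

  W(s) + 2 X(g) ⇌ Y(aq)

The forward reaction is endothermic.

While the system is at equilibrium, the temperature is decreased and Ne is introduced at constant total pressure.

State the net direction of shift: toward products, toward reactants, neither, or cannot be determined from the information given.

left

The forward reaction is endothermic. Lowering T favours the exothermic direction — shift to the left.
Adding inert gas at constant total pressure expands the volume and lowers every reacting partial pressure. With Δn_gas = 0 − 2 = -2, Q moves away from K toward the side with fewer gas moles, so the system shifts toward the side with more gas moles — to the left.
All effects act in the same direction — net shift to the left.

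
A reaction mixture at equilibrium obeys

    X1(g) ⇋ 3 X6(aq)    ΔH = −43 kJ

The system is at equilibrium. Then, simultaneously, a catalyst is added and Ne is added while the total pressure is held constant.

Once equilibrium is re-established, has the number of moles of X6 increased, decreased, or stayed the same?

decreases

A catalyst speeds both forward and reverse rates equally; it changes neither Q nor K — no shift from this change.
Adding inert gas at constant total pressure expands the volume and lowers every reacting partial pressure. With Δn_gas = 0 − 1 = -1, Q moves away from K toward the side with fewer gas moles, so the system shifts toward the side with more gas moles — to the left.
The net shift is to the left. X6 is a product, so its amount decreases.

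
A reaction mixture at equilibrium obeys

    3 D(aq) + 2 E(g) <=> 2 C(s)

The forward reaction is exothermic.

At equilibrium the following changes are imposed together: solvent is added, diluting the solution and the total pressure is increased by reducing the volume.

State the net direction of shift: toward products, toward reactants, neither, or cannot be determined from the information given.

cannot be determined

Dilution lowers every aqueous concentration by the same factor. Δn_aq = 0 − 3 = -3, so the system shifts toward the side with more dissolved moles — to the left.
Gas moles: reactants 2, products 0 (Δn_gas = -2). Compression shifts the system toward the side with fewer moles of gas — to the right.
The individual effects push in opposite directions; without quantitative information the net direction cannot be determined.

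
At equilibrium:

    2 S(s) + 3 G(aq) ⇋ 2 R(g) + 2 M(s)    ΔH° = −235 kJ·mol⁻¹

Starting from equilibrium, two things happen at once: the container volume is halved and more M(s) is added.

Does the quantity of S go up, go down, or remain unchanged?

Gas moles: reactants 0, products 2 (Δn_gas = +2). Compression shifts the system toward the side with fewer moles of gas — to the left.
M is a pure solid; its activity is 1 regardless of amount, so Q is unaffected — no shift from this change.
The net shift is to the left. S is a reactant, so its amount increases.

increases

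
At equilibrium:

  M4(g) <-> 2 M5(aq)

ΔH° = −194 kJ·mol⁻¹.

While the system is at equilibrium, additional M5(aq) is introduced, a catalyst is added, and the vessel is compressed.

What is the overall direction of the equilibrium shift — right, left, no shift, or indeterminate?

cannot be determined

Adding M5 (aq), a product, drives the reaction to the left.
A catalyst speeds both forward and reverse rates equally; it changes neither Q nor K — no shift from this change.
Gas moles: reactants 1, products 0 (Δn_gas = -1). Compression shifts the system toward the side with fewer moles of gas — to the right.
The individual effects push in opposite directions; without quantitative information the net direction cannot be determined.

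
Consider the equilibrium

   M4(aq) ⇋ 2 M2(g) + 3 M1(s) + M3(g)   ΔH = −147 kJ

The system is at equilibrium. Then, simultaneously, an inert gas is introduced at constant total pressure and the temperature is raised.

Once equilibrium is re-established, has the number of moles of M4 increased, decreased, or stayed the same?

Adding inert gas at constant total pressure expands the volume and lowers every reacting partial pressure. With Δn_gas = 3 − 0 = +3, Q moves away from K toward the side with fewer gas moles, so the system shifts toward the side with more gas moles — to the right.
The forward reaction is exothermic. Raising T favours the endothermic direction — shift to the left.
The two effects oppose each other, so the net shift — and hence the change in M4 — cannot be determined from the given information.

cannot be determined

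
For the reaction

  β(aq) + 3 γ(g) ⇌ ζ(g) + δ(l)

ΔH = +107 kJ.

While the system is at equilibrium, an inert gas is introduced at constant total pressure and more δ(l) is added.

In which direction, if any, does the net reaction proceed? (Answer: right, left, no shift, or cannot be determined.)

left

Adding inert gas at constant total pressure expands the volume and lowers every reacting partial pressure. With Δn_gas = 1 − 3 = -2, Q moves away from K toward the side with fewer gas moles, so the system shifts toward the side with more gas moles — to the left.
δ is a pure liquid; its activity is 1 regardless of amount, so Q is unaffected — no shift from this change.
Only the nonzero effect(s) matter; the net shift is to the left.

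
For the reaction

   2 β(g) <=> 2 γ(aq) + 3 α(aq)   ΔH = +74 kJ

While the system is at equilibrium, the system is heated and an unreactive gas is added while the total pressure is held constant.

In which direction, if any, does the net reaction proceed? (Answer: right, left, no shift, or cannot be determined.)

cannot be determined

The forward reaction is endothermic. Raising T favours the endothermic direction — shift to the right.
Adding inert gas at constant total pressure expands the volume and lowers every reacting partial pressure. With Δn_gas = 0 − 2 = -2, Q moves away from K toward the side with fewer gas moles, so the system shifts toward the side with more gas moles — to the left.
The individual effects push in opposite directions; without quantitative information the net direction cannot be determined.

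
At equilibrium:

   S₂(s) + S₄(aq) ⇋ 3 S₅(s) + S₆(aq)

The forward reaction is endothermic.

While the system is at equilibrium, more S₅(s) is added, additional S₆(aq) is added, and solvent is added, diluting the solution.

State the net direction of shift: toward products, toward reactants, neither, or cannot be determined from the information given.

S₅ is a pure solid; its activity is 1 regardless of amount, so Q is unaffected — no shift from this change.
Adding S₆ (aq), a product, drives the reaction to the left.
Dilution scales every aqueous concentration by the same factor. Δn_aq = 1 − 1 = 0, so Q is unchanged — no shift.
Only the nonzero effect(s) matter; the net shift is to the left.

left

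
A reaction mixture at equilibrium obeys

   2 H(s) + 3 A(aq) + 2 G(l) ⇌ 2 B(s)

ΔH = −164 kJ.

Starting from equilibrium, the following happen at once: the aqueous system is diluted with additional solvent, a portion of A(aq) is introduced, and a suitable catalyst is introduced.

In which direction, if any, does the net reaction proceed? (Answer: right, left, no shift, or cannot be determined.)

Dilution lowers every aqueous concentration by the same factor. Δn_aq = 0 − 3 = -3, so the system shifts toward the side with more dissolved moles — to the left.
Adding A (aq), a reactant, drives the reaction to the right.
A catalyst speeds both forward and reverse rates equally; it changes neither Q nor K — no shift from this change.
The individual effects push in opposite directions; without quantitative information the net direction cannot be determined.

cannot be determined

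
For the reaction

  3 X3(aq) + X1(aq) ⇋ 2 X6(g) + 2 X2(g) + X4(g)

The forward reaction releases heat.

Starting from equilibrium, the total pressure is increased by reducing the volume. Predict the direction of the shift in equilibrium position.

left

Gas moles: reactants 0, products 5 (Δn_gas = +5). Compression shifts the system toward the side with fewer moles of gas — to the left.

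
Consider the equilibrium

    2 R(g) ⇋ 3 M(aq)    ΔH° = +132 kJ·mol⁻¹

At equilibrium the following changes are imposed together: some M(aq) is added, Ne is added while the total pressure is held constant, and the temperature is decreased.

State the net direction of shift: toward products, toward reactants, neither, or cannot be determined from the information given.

Adding M (aq), a product, drives the reaction to the left.
Adding inert gas at constant total pressure expands the volume and lowers every reacting partial pressure. With Δn_gas = 0 − 2 = -2, Q moves away from K toward the side with fewer gas moles, so the system shifts toward the side with more gas moles — to the left.
The forward reaction is endothermic. Lowering T favours the exothermic direction — shift to the left.
All effects act in the same direction — net shift to the left.

left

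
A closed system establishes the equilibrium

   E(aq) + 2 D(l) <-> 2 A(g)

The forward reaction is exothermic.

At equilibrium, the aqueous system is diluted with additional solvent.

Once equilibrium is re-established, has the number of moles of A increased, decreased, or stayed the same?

Dilution lowers every aqueous concentration by the same factor. Δn_aq = 0 − 1 = -1, so the system shifts toward the side with more dissolved moles — to the left.
The net shift is to the left. A is a product, so its amount decreases.

decreases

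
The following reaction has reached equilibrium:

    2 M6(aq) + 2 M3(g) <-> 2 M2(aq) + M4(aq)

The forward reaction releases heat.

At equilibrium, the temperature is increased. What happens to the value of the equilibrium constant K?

decreases

K depends on temperature via the van 't Hoff relation. The forward reaction is exothermic, so raising T decreases K.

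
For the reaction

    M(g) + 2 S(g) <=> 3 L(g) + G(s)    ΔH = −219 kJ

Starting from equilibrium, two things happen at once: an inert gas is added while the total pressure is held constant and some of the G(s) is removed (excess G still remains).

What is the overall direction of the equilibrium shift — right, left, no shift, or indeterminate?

no shift

Adding inert gas at constant total pressure expands the volume, scaling every reacting partial pressure by the same factor. Δn_gas = 3 − 3 = 0, so Q is unchanged — no shift.
G is a pure solid; its activity is 1 regardless of amount, so Q is unaffected — no shift from this change.
None of the changes alters Q relative to K, so there is no net shift.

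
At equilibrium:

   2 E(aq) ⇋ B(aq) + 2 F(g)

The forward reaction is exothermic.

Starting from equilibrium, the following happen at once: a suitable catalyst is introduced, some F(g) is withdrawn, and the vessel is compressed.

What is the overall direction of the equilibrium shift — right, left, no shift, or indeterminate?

cannot be determined

A catalyst speeds both forward and reverse rates equally; it changes neither Q nor K — no shift from this change.
Removing F (g), a product, drives the reaction to the right.
Gas moles: reactants 0, products 2 (Δn_gas = +2). Compression shifts the system toward the side with fewer moles of gas — to the left.
The individual effects push in opposite directions; without quantitative information the net direction cannot be determined.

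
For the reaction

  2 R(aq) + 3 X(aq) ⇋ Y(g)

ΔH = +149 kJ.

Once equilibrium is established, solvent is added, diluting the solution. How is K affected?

The equilibrium constant depends only on temperature. This perturbation may move the position of equilibrium, but since T is unchanged, K itself is unchanged.

unchanged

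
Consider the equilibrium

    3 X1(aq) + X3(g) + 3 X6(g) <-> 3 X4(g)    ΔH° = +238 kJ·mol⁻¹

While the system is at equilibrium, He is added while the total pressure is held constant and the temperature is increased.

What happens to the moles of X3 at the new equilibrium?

Adding inert gas at constant total pressure expands the volume and lowers every reacting partial pressure. With Δn_gas = 3 − 4 = -1, Q moves away from K toward the side with fewer gas moles, so the system shifts toward the side with more gas moles — to the left.
The forward reaction is endothermic. Raising T favours the endothermic direction — shift to the right.
The two effects oppose each other, so the net shift — and hence the change in X3 — cannot be determined from the given information.

cannot be determined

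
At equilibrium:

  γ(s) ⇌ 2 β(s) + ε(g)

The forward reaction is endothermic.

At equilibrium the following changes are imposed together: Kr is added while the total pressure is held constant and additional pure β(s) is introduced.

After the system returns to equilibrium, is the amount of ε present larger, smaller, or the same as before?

increases

Adding inert gas at constant total pressure expands the volume and lowers every reacting partial pressure. With Δn_gas = 1 − 0 = +1, Q moves away from K toward the side with fewer gas moles, so the system shifts toward the side with more gas moles — to the right.
β is a pure solid; its activity is 1 regardless of amount, so Q is unaffected — no shift from this change.
The net shift is to the right. ε is a product, so its amount increases.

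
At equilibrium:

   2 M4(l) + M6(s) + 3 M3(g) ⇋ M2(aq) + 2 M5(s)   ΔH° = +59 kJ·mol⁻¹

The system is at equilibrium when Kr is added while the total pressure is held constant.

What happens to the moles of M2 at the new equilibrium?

Adding inert gas at constant total pressure expands the volume and lowers every reacting partial pressure. With Δn_gas = 0 − 3 = -3, Q moves away from K toward the side with fewer gas moles, so the system shifts toward the side with more gas moles — to the left.
The net shift is to the left. M2 is a product, so its amount decreases.

decreases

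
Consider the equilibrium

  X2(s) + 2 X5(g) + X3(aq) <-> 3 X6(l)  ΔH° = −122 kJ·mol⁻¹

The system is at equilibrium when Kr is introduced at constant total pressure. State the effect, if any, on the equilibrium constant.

unchanged

The equilibrium constant depends only on temperature. This perturbation may move the position of equilibrium, but since T is unchanged, K itself is unchanged.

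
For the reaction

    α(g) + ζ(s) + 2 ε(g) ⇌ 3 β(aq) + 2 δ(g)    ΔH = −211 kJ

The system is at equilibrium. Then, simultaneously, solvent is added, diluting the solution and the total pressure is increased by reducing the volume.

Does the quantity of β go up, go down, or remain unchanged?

Dilution lowers every aqueous concentration by the same factor. Δn_aq = 3 − 0 = +3, so the system shifts toward the side with more dissolved moles — to the right.
Gas moles: reactants 3, products 2 (Δn_gas = -1). Compression shifts the system toward the side with fewer moles of gas — to the right.
The net shift is to the right. β is a product, so its amount increases.

increases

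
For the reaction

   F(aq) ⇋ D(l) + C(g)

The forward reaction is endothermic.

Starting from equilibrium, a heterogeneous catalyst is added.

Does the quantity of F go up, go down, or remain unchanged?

A catalyst speeds both forward and reverse rates equally; it changes neither Q nor K — no shift from this change.
No net shift occurs, so the amount of F is unchanged.

unchanged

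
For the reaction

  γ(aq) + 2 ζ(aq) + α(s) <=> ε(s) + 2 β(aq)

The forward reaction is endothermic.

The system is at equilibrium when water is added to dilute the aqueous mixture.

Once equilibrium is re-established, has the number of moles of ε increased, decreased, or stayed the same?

Dilution lowers every aqueous concentration by the same factor. Δn_aq = 2 − 3 = -1, so the system shifts toward the side with more dissolved moles — to the left.
The net shift is to the left. ε is a product, so its amount decreases.

decreases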